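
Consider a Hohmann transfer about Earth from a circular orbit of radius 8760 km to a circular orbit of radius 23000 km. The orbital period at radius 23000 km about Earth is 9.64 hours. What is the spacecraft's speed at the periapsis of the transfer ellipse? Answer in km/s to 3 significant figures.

From Kepler's third law T² = 4π²r³/μ at r = 23000 km, T = 9.64 hours = 9.64 × 3600 s = 34704 s: μ = 4π²r³/T² = 3.98827×10^5 km³/s².
Semi-major axis of the transfer orbit: a_t = (8760 + 23000)/2 = 15880 km.
The periapsis of the transfer ellipse is at r = 8760 km.
Vis-viva: v = √[μ(2/r − 1/a_t)] = √[3.98827×10^5 × (2/8760 − 1/15880)] = 8.120 km/s.

v = 8.12 km/s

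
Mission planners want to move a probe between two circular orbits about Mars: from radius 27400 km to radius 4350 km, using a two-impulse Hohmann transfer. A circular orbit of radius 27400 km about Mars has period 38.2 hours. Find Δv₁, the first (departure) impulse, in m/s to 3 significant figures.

Δv₁ = 597 m/s

From Kepler's third law T² = 4π²r³/μ at r = 27400 km, T = 38.2 hours = 38.2 × 3600 s = 1.3752×10^5 s: μ = 4π²r³/T² = 42941.7 km³/s².
Transfer-ellipse semi-major axis a_t = (r₁ + r₂)/2 = (27400 + 4350)/2 = 15875 km.
Circular speed at r = 27400 km: v_c = √(μ/r) = 1.2519 km/s.
Transfer-orbit speed at the same r (vis-viva, a = a_t): v_t = √[μ(2/r − 1/a_t)] = 0.65532 km/s.
Δv₁ = |v_t − v_c| = |0.65532 − 1.2519| = 0.5966 km/s.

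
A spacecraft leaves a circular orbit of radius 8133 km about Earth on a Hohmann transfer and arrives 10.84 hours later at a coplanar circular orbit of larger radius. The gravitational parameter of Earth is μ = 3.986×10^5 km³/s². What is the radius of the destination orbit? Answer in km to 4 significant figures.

r₂ = 70810 km

Transfer time t = 10.84 hours = 39024 s, and t = π√(a_t³/μ).
So a_t = (μ t²/π²)^(1/3) = (3.986×10^5 × (39024)² / π²)^(1/3) = 39473 km.
Since a_t = (r₁ + r₂)/2, r₂ = 2a_t − r₁ = 2×39473 − 8133 = 70813 km.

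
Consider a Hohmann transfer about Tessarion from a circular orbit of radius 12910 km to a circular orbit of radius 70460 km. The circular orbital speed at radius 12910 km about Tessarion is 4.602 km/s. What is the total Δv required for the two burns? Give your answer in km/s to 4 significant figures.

From the circular-orbit relation v² = μ/r at r = 12910 km: μ = v²r = (4.602)² × 12910 = 2.73413×10^5 km³/s².
Transfer-ellipse semi-major axis a_t = (r₁ + r₂)/2 = (12910 + 70460)/2 = 41685 km.
Circular speed at r₁: v₁ = √(μ/r₁) = √(2.73413×10^5/12910) = 4.602 km/s.
On the transfer ellipse at r₁, vis-viva equation gives v_p = √[μ(2/r₁ − 1/a_t)] = 5.983 km/s.
First burn Δv₁ = |v_p − v₁| = 1.381 km/s.
At r₂, v₂ = √(μ/r₂) = 1.9699 km/s.
Transfer-orbit speed at r₂: v_a = √[μ(2/r₂ − 1/a_t)] = 1.0963 km/s.
Second burn Δv₂ = |v₂ − v_a| = 0.8736 km/s.
Total Δv = Δv₁ + Δv₂ = 2.255 km/s.

Δv = 2.255 km/s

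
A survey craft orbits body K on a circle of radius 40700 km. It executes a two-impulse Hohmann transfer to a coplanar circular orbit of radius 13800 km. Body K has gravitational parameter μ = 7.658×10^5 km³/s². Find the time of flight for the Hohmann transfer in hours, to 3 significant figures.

t = 4.49 hours

Transfer-ellipse semi-major axis a_t = (r₁ + r₂)/2 = (40700 + 13800)/2 = 27250 km.
Transfer time t = π√(a_t³/μ) = π√((27250)³ / 7.658×10^5) = 16150 s.
Converting: 16150 s ÷ 3600 s/hour = 4.49 hours.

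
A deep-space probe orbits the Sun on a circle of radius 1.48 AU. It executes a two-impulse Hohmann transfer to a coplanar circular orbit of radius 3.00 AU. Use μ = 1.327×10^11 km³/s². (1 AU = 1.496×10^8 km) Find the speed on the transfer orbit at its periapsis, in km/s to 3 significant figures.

v = 28.3 km/s

In km: r₁ = 1.48 × 1.496×10^8 = 2.21408×10^8 km; r₂ = 3.00 × 1.496×10^8 = 4.488×10^8 km.
Transfer-ellipse semi-major axis a_t = (r₁ + r₂)/2 = (2.21408×10^8 + 4.488×10^8)/2 = 3.35104×10^8 km.
The periapsis of the transfer ellipse is at r = 2.21408×10^8 km.
Vis-viva: v = √[μ(2/r − 1/a_t)] = √[1.327×10^11 × (2/2.21408×10^8 − 1/3.35104×10^8)] = 28.33 km/s.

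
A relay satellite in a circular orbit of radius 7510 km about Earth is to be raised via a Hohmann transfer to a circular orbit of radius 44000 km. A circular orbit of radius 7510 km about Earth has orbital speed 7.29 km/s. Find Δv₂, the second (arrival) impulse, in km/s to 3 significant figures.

Δv₂ = 1.39 km/s

From the circular-orbit relation v² = μ/r at r = 7510 km: μ = v²r = (7.29)² × 7510 = 3.99112×10^5 km³/s².
The Hohmann ellipse has a_t = (r₁ + r₂)/2 = 25755 km.
Circular speed at r = 44000 km: v_c = √(μ/r) = 3.01177 km/s.
Transfer-orbit speed at the same r (vis-viva, a = a_t): v_t = √[μ(2/r − 1/a_t)] = 1.62634 km/s.
Δv₂ = |v_t − v_c| = |1.62634 − 3.01177| = 1.385 km/s.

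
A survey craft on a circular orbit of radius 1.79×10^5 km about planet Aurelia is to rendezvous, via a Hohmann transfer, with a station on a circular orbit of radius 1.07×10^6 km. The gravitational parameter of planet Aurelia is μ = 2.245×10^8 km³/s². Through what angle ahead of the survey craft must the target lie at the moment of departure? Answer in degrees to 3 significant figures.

φ = 99.7°

Transfer-ellipse semi-major axis a_t = (r₁ + r₂)/2 = (1.790×10^5 + 1.070×10^6)/2 = 6.245×10^5 km.
The half-period of the transfer ellipse is t = π√(a_t³/μ) = 1.0348×10^5 s.
The target's mean motion on its circular orbit is ω₂ = √(μ/r₂³) = 1.3537×10^-5 rad/s.
Angle swept by the target during transfer: ω₂·t = 1.4008 rad = 80.26°.
Arrival is 180° from departure on the ellipse, so φ = 180° − 80.26° = 99.7°.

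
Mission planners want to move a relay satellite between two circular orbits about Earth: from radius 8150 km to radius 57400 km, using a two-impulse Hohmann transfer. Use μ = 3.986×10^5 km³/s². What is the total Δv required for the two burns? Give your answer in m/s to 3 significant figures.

Δv = 3580 m/s

Semi-major axis of the transfer orbit: a_t = (8150 + 57400)/2 = 32775 km.
At r₁ the circular-orbit speed is v₁ = √(μ/r₁) = 6.993 km/s.
Transfer-orbit speed at r₁ (vis-viva equation): v_p = √[μ(2/r₁ − 1/a_t)] = 9.255 km/s.
First burn Δv₁ = |v_p − v₁| = 2.262 km/s.
Circular speed at r₂: v₂ = √(μ/r₂) = 2.635 km/s.
Transfer-orbit speed at r₂: v_a = √[μ(2/r₂ − 1/a_t)] = 1.314 km/s.
Second burn Δv₂ = |v₂ − v_a| = 1.321 km/s.
Δv = Δv₁ + Δv₂ = 2.262 + 1.321 = 3.583 km/s.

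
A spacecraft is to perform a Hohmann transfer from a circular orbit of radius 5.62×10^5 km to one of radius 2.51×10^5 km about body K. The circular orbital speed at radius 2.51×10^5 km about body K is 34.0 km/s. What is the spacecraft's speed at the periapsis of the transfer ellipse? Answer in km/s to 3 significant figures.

From the circular-orbit relation v² = μ/r at r = 2.51×10^5 km: μ = v²r = (34.0)² × 2.51×10^5 = 2.90156×10^8 km³/s².
Semi-major axis of the transfer orbit: a_t = (5.620×10^5 + 2.510×10^5)/2 = 4.065×10^5 km.
At periapsis, r = 2.510×10^5 km.
Vis-viva: v = √[μ(2/r − 1/a_t)] = √[2.90156×10^8 × (2/2.510×10^5 − 1/4.065×10^5)] = 39.98 km/s.

v = 40.0 km/s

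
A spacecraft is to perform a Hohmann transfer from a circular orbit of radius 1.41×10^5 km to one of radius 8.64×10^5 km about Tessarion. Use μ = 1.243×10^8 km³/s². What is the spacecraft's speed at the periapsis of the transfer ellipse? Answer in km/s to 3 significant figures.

Semi-major axis of the transfer orbit: a_t = (1.410×10^5 + 8.640×10^5)/2 = 5.025×10^5 km.
At periapsis, r = 1.410×10^5 km.
From the vis-viva equation, v = √[μ(2/r − 1/a_t)] = 38.93 km/s.

v = 38.9 km/s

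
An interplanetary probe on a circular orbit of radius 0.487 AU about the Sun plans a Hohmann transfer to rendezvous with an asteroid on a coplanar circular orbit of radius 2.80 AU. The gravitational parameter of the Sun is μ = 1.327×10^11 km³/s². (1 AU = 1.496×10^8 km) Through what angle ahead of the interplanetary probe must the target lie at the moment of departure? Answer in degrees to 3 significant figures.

In km: r₁ = 0.487 × 1.496×10^8 = 7.28552×10^7 km; r₂ = 2.80 × 1.496×10^8 = 4.1888×10^8 km.
Transfer-ellipse semi-major axis a_t = (r₁ + r₂)/2 = (7.28552×10^7 + 4.1888×10^8)/2 = 2.458676×10^8 km.
Transfer time t = π√(a_t³/μ) = 3.3248064×10^7 s.
Target angular speed ω₂ = √(μ/r₂³) = 4.2491398×10^-8 rad/s.
Angle swept by the target during transfer: ω₂·t = 1.4127567 rad = 80.94°.
The interplanetary probe traverses 180° on the transfer ellipse, so the target must lead by 180° − 80.94° = 99.1°.

φ = 99.1°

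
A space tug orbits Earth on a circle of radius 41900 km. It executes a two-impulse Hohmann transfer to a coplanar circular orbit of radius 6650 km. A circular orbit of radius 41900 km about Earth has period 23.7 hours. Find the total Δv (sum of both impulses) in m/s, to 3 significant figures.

From Kepler's third law T² = 4π²r³/μ at r = 41900 km, T = 23.7 hours = 23.7 × 3600 s = 85320 s: μ = 4π²r³/T² = 3.98933×10^5 km³/s².
Transfer-ellipse semi-major axis a_t = (r₁ + r₂)/2 = (41900 + 6650)/2 = 24275 km.
Circular speed at r₁: v₁ = √(μ/r₁) = √(3.98933×10^5/41900) = 3.086 km/s.
On the transfer ellipse at r₁, vis-viva gives v_a = √[μ(2/r₁ − 1/a_t)] = 1.615 km/s.
First burn Δv₁ = |v_a − v₁| = 1.471 km/s.
At r₂, v₂ = √(μ/r₂) = 7.74532 km/s.
Transfer-orbit speed at r₂: v_p = √[μ(2/r₂ − 1/a_t)] = 10.1758 km/s.
Second burn Δv₂ = |v₂ − v_p| = 2.430 km/s.
Δv = Δv₁ + Δv₂ = 1.471 + 2.430 = 3.901 km/s.

Δv = 3900 m/s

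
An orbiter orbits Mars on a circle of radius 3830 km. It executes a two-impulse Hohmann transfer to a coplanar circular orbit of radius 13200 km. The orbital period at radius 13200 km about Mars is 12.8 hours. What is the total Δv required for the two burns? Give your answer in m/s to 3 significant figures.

Δv = 1410 m/s

From Kepler's third law T² = 4π²r³/μ at r = 13200 km, T = 12.8 hours = 12.8 × 3600 s = 46080 s: μ = 4π²r³/T² = 42761.9 km³/s².
The Hohmann ellipse has a_t = (r₁ + r₂)/2 = 8515 km.
Circular speed at r₁: v₁ = √(μ/r₁) = √(42761.9/3830) = 3.3414 km/s.
On the transfer ellipse at r₁, v² = μ(2/r − 1/a) gives v_p = √[μ(2/r₁ − 1/a_t)] = 4.1603 km/s.
First burn Δv₁ = |v_p − v₁| = 0.8189 km/s.
Circular speed at r₂: v₂ = √(μ/r₂) = 1.7999 km/s.
Transfer-orbit speed at r₂: v_a = √[μ(2/r₂ − 1/a_t)] = 1.2071 km/s.
Second burn Δv₂ = |v₂ − v_a| = 0.5928 km/s.
Δv = Δv₁ + Δv₂ = 0.8189 + 0.5928 = 1.412 km/s.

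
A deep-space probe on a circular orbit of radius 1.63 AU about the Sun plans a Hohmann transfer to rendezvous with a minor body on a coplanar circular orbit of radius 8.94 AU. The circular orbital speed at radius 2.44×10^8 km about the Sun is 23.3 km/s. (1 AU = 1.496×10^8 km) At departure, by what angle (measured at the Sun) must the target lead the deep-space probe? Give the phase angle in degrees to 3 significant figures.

From the circular-orbit relation v² = μ/r at r = 2.44×10^8 km: μ = v²r = (23.3)² × 2.44×10^8 = 1.32465×10^11 km³/s².
In km: r₁ = 1.63 × 1.496×10^8 = 2.43848×10^8 km; r₂ = 8.94 × 1.496×10^8 = 1.337424×10^9 km.
Semi-major axis of the transfer orbit: a_t = (2.43848×10^8 + 1.337424×10^9)/2 = 7.90636×10^8 km.
The half-period of the transfer ellipse is t = π√(a_t³/μ) = 1.919×10^8 s.
Target angular speed ω₂ = √(μ/r₂³) = 7.441×10^-9 rad/s.
Angle swept by the target during transfer: ω₂·t = 1.428 rad = 81.82°.
Arrival is 180° from departure on the ellipse, so φ = 180° − 81.82° = 98.2°.

φ = 98.2°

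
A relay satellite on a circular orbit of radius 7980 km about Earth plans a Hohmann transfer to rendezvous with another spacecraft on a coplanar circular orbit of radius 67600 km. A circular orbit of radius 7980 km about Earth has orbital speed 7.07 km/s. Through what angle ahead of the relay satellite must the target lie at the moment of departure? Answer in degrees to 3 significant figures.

From the circular-orbit relation v² = μ/r at r = 7980 km: μ = v²r = (7.07)² × 7980 = 3.98880×10^5 km³/s².
The Hohmann ellipse has a_t = (r₁ + r₂)/2 = 37790 km.
The half-period of the transfer ellipse is t = π√(a_t³/μ) = 36540 s.
Target angular speed ω₂ = √(μ/r₂³) = 3.593×10^-5 rad/s.
Angle swept by the target during transfer: ω₂·t = 1.313 rad = 75.23°.
Arrival is 180° from departure on the ellipse, so φ = 180° − 75.23° = 105°.

φ = 105°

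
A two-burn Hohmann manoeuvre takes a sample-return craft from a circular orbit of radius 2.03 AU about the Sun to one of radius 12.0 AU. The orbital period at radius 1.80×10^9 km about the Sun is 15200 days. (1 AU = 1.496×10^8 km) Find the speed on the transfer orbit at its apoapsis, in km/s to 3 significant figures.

From Kepler's third law T² = 4π²r³/μ at r = 1.80×10^9 km, T = 15200 days = 15200 × 86400 s = 1.31328×10^9 s: μ = 4π²r³/T² = 1.33494×10^11 km³/s².
In km: r₁ = 2.03 × 1.496×10^8 = 3.03688×10^8 km; r₂ = 12.0 × 1.496×10^8 = 1.7952×10^9 km.
The Hohmann ellipse has a_t = (r₁ + r₂)/2 = 1.049444×10^9 km.
At apoapsis, r = 1.7952×10^9 km.
Applying v² = μ(2/r − 1/a_t): v = 4.639 km/s.

v = 4.64 km/s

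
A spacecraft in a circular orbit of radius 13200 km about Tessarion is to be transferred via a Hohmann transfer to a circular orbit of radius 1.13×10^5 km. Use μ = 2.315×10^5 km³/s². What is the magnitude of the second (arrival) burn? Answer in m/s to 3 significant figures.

The Hohmann ellipse has a_t = (r₁ + r₂)/2 = 63100 km.
On the circular orbit at r = 1.130×10^5 km, v_c = √(μ/r) = 1.43132 km/s.
Vis-viva on the transfer ellipse at r = 1.130×10^5 km gives v_t = √[μ(2/r − 1/a_t)] = 0.654649 km/s.
Δv₂ = |v_t − v_c| = |0.654649 − 1.43132| = 0.7767 km/s.

Δv₂ = 777 m/s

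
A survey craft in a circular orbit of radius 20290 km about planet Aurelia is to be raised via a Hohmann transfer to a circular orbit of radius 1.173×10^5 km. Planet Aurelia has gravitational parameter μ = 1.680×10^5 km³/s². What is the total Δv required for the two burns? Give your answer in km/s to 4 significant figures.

Δv = 1.427 km/s

Semi-major axis of the transfer orbit: a_t = (20290 + 1.173×10^5)/2 = 68795 km.
Circular speed at r₁: v₁ = √(μ/r₁) = √(1.680×10^5/20290) = 2.8775 km/s.
On the transfer ellipse at r₁, vis-viva gives v_p = √[μ(2/r₁ − 1/a_t)] = 3.7574 km/s.
First burn Δv₁ = |v_p − v₁| = 0.8799 km/s.
At r₂, v₂ = √(μ/r₂) = 1.19676 km/s.
Transfer-orbit speed at r₂: v_a = √[μ(2/r₂ − 1/a_t)] = 0.649932 km/s.
Second burn Δv₂ = |v₂ − v_a| = 0.5468 km/s.
Δv = Δv₁ + Δv₂ = 0.8799 + 0.5468 = 1.427 km/s.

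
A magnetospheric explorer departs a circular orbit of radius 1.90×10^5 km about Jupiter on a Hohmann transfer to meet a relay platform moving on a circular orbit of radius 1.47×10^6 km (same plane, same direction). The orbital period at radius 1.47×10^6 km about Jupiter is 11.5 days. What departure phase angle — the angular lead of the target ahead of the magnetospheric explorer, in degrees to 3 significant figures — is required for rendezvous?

φ = 104°

From Kepler's third law T² = 4π²r³/μ at r = 1.47×10^6 km, T = 11.5 days = 11.5 × 86400 s = 9.936×10^5 s: μ = 4π²r³/T² = 1.27025×10^8 km³/s².
Semi-major axis of the transfer orbit: a_t = (1.900×10^5 + 1.470×10^6)/2 = 8.300×10^5 km.
The half-period of the transfer ellipse is t = π√(a_t³/μ) = 2.1078×10^5 s.
The target's mean motion on its circular orbit is ω₂ = √(μ/r₂³) = 6.3237×10^-6 rad/s.
Angle swept by the target during transfer: ω₂·t = 1.3329 rad = 76.37°.
Arrival is 180° from departure on the ellipse, so φ = 180° − 76.37° = 104°.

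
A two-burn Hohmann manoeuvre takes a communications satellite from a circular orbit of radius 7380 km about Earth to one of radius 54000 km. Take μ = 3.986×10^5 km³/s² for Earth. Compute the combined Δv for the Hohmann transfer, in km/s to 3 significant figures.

Δv = 3.78 km/s

Transfer-ellipse semi-major axis a_t = (r₁ + r₂)/2 = (7380 + 54000)/2 = 30690 km.
Circular speed at r₁: v₁ = √(μ/r₁) = √(3.986×10^5/7380) = 7.3492 km/s.
Transfer-orbit speed at r₁ (v² = μ(2/r − 1/a)): v_p = √[μ(2/r₁ − 1/a_t)] = 9.7485 km/s.
First burn Δv₁ = |v_p − v₁| = 2.399 km/s.
At r₂, v₂ = √(μ/r₂) = 2.717 km/s.
Transfer-orbit speed at r₂: v_a = √[μ(2/r₂ − 1/a_t)] = 1.332 km/s.
Second burn Δv₂ = |v₂ − v_a| = 1.385 km/s.
Total Δv = Δv₁ + Δv₂ = 3.784 km/s.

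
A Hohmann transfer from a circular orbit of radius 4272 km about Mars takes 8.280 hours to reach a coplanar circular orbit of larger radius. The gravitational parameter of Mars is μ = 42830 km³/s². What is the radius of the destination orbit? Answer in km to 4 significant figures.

r₂ = 27090 km

Transfer time t = 8.280 hours = 29808 s, and t = π√(a_t³/μ).
So a_t = (μ t²/π²)^(1/3) = (42830 × (29808)² / π²)^(1/3) = 15681 km.
Since a_t = (r₁ + r₂)/2, r₂ = 2a_t − r₁ = 2×15681 − 4272 = 27090 km.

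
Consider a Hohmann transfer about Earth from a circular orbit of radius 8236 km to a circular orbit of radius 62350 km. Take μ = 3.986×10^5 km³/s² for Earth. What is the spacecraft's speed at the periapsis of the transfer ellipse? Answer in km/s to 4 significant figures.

v = 9.247 km/s

Semi-major axis of the transfer orbit: a_t = (8236 + 62350)/2 = 35293 km.
At periapsis, r = 8236 km.
Applying v² = μ(2/r − 1/a_t): v = 9.247 km/s.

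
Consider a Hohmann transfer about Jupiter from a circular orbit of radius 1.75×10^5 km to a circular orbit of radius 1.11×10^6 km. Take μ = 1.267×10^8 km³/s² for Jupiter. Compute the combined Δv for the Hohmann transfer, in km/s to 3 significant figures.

Δv = 13.6 km/s

Transfer-ellipse semi-major axis a_t = (r₁ + r₂)/2 = (1.750×10^5 + 1.110×10^6)/2 = 6.425×10^5 km.
Circular speed at r₁: v₁ = √(μ/r₁) = √(1.267×10^8/1.750×10^5) = 26.90725 km/s.
On the transfer ellipse at r₁, v² = μ(2/r − 1/a) gives v_p = √[μ(2/r₁ − 1/a_t)] = 35.36667 km/s.
First burn Δv₁ = |v_p − v₁| = 8.459 km/s.
Circular speed at r₂: v₂ = √(μ/r₂) = 10.684 km/s.
Transfer-orbit speed at r₂: v_a = √[μ(2/r₂ − 1/a_t)] = 5.5758 km/s.
Second burn Δv₂ = |v₂ − v_a| = 5.108 km/s.
Total Δv = Δv₁ + Δv₂ = 13.57 km/s.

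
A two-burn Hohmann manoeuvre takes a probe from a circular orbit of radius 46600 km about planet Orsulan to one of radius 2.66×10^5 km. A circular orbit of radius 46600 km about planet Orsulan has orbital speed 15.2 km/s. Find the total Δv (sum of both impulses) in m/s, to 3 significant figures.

From the circular-orbit relation v² = μ/r at r = 46600 km: μ = v²r = (15.2)² × 46600 = 1.07665×10^7 km³/s².
The Hohmann ellipse has a_t = (r₁ + r₂)/2 = 1.563×10^5 km.
Circular speed at r₁: v₁ = √(μ/r₁) = √(1.07665×10^7/46600) = 15.200 km/s.
Transfer-orbit speed at r₁ (vis-viva): v_p = √[μ(2/r₁ − 1/a_t)] = 19.829 km/s.
First burn Δv₁ = |v_p − v₁| = 4.629 km/s.
At r₂, v₂ = √(μ/r₂) = 6.362 km/s.
Transfer-orbit speed at r₂: v_a = √[μ(2/r₂ − 1/a_t)] = 3.474 km/s.
Second burn Δv₂ = |v₂ − v_a| = 2.888 km/s.
Δv = Δv₁ + Δv₂ = 4.629 + 2.888 = 7.517 km/s.

Δv = 7520 m/s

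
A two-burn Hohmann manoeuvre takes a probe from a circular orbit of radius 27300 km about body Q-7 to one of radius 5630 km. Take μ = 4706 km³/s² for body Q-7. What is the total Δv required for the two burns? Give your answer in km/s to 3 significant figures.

Transfer-ellipse semi-major axis a_t = (r₁ + r₂)/2 = (27300 + 5630)/2 = 16465 km.
Circular speed at r₁: v₁ = √(μ/r₁) = √(4706/27300) = 0.4152 km/s.
Transfer-orbit speed at r₁ (vis-viva equation): v_a = √[μ(2/r₁ − 1/a_t)] = 0.2428 km/s.
First burn Δv₁ = |v_a − v₁| = 0.1724 km/s.
At r₂, v₂ = √(μ/r₂) = 0.91426 km/s.
Transfer-orbit speed at r₂: v_p = √[μ(2/r₂ − 1/a_t)] = 1.1773 km/s.
Second burn Δv₂ = |v₂ − v_p| = 0.2630 km/s.
Δv = Δv₁ + Δv₂ = 0.1724 + 0.2630 = 0.4354 km/s.

Δv = 0.435 km/s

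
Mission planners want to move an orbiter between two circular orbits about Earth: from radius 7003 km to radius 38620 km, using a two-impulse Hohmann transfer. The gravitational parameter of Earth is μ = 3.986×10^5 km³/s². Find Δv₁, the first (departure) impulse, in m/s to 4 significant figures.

Δv₁ = 2272 m/s

Semi-major axis of the transfer orbit: a_t = (7003 + 38620)/2 = 22811.5 km.
On the circular orbit at r = 7003 km, v_c = √(μ/r) = 7.544 km/s.
Vis-viva on the transfer ellipse at r = 7003 km gives v_t = √[μ(2/r − 1/a_t)] = 9.816 km/s.
Δv₁ = |v_t − v_c| = |9.816 − 7.544| = 2.272 km/s.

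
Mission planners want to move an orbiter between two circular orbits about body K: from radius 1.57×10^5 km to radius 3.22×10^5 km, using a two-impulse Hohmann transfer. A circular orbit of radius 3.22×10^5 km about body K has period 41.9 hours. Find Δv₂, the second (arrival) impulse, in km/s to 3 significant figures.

From Kepler's third law T² = 4π²r³/μ at r = 3.22×10^5 km, T = 41.9 hours = 41.9 × 3600 s = 1.5084×10^5 s: μ = 4π²r³/T² = 5.79288×10^7 km³/s².
Transfer-ellipse semi-major axis a_t = (r₁ + r₂)/2 = (1.570×10^5 + 3.220×10^5)/2 = 2.395×10^5 km.
Circular speed at r = 3.220×10^5 km: v_c = √(μ/r) = 13.413 km/s.
Transfer-orbit speed at the same r (vis-viva, a = a_t): v_t = √[μ(2/r − 1/a_t)] = 10.860 km/s.
Δv₂ = |v_t − v_c| = |10.860 − 13.413| = 2.553 km/s.

Δv₂ = 2.55 km/s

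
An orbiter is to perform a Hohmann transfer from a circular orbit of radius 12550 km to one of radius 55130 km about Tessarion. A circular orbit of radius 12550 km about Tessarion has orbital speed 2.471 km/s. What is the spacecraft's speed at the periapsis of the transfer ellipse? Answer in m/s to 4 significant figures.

From the circular-orbit relation v² = μ/r at r = 12550 km: μ = v²r = (2.471)² × 12550 = 76628.3 km³/s².
Transfer-ellipse semi-major axis a_t = (r₁ + r₂)/2 = (12550 + 55130)/2 = 33840 km.
The periapsis of the transfer ellipse is at r = 12550 km.
Applying v² = μ(2/r − 1/a_t): v = 3.154 km/s.

v = 3154 m/s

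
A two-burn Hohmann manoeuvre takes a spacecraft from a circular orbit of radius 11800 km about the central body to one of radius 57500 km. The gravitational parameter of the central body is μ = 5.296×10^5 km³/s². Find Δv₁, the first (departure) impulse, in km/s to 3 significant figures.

Δv₁ = 1.93 km/s

The Hohmann ellipse has a_t = (r₁ + r₂)/2 = 34650 km.
On the circular orbit at r = 11800 km, v_c = √(μ/r) = 6.699 km/s.
Transfer-orbit speed at the same r (vis-viva, a = a_t): v_t = √[μ(2/r − 1/a_t)] = 8.630 km/s.
Δv₁ = |v_t − v_c| = |8.630 − 6.699| = 1.931 km/s.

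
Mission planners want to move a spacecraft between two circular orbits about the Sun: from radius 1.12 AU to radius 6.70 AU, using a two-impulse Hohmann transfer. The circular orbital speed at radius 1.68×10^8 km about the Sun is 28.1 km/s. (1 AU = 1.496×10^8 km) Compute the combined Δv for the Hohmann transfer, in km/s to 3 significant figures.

Δv = 14.0 km/s

From the circular-orbit relation v² = μ/r at r = 1.68×10^8 km: μ = v²r = (28.1)² × 1.68×10^8 = 1.32654×10^11 km³/s².
In km: r₁ = 1.12 × 1.496×10^8 = 1.67552×10^8 km; r₂ = 6.70 × 1.496×10^8 = 1.00232×10^9 km.
Transfer-ellipse semi-major axis a_t = (r₁ + r₂)/2 = (1.67552×10^8 + 1.00232×10^9)/2 = 5.84936×10^8 km.
At r₁ the circular-orbit speed is v₁ = √(μ/r₁) = 28.138 km/s.
Transfer-orbit speed at r₁ (v² = μ(2/r − 1/a)): v_p = √[μ(2/r₁ − 1/a_t)] = 36.833 km/s.
First burn Δv₁ = |v_p − v₁| = 8.695 km/s.
Circular speed at r₂: v₂ = √(μ/r₂) = 11.504 km/s.
Transfer-orbit speed at r₂: v_a = √[μ(2/r₂ − 1/a_t)] = 6.1571 km/s.
Second burn Δv₂ = |v₂ − v_a| = 5.347 km/s.
Total Δv = Δv₁ + Δv₂ = 14.04 km/s.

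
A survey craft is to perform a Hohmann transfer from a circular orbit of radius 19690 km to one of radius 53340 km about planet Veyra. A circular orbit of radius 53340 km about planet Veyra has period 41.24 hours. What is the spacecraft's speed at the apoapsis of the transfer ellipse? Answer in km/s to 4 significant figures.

From Kepler's third law T² = 4π²r³/μ at r = 53340 km, T = 41.24 hours = 41.24 × 3600 s = 1.48464×10^5 s: μ = 4π²r³/T² = 2.71817×10^5 km³/s².
Transfer-ellipse semi-major axis a_t = (r₁ + r₂)/2 = (19690 + 53340)/2 = 36515 km.
At apoapsis, r = 53340 km.
Vis-viva: v = √[μ(2/r − 1/a_t)] = √[2.71817×10^5 × (2/53340 − 1/36515)] = 1.658 km/s.

v = 1.658 km/s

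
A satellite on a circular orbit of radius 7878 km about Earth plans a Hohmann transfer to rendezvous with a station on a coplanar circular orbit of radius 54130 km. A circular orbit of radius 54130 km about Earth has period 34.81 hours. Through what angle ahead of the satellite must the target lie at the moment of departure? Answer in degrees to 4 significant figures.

From Kepler's third law T² = 4π²r³/μ at r = 54130 km, T = 34.81 hours = 34.81 × 3600 s = 1.25316×10^5 s: μ = 4π²r³/T² = 3.98713×10^5 km³/s².
Semi-major axis of the transfer orbit: a_t = (7878 + 54130)/2 = 31004 km.
Transfer time t = π√(a_t³/μ) = 27160 s.
Target angular speed ω₂ = √(μ/r₂³) = 5.014×10^-5 rad/s.
Angle swept by the target during transfer: ω₂·t = 1.3618 rad = 78.03°.
Arrival is 180° from departure on the ellipse, so φ = 180° − 78.03° = 102.0°.

φ = 102.0°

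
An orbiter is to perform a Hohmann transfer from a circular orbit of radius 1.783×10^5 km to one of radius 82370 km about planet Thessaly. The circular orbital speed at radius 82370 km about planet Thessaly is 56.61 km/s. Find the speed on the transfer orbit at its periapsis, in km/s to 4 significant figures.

From the circular-orbit relation v² = μ/r at r = 82370 km: μ = v²r = (56.61)² × 82370 = 2.63970×10^8 km³/s².
Transfer-ellipse semi-major axis a_t = (r₁ + r₂)/2 = (1.783×10^5 + 82370)/2 = 1.30335×10^5 km.
At periapsis, r = 82370 km.
Applying v² = μ(2/r − 1/a_t): v = 66.21 km/s.

v = 66.21 km/s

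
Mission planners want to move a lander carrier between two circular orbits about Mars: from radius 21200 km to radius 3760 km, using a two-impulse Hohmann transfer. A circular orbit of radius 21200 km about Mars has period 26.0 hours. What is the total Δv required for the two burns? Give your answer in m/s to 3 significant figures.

From Kepler's third law T² = 4π²r³/μ at r = 21200 km, T = 26.0 hours = 26.0 × 3600 s = 93600 s: μ = 4π²r³/T² = 42935.4 km³/s².
Transfer-ellipse semi-major axis a_t = (r₁ + r₂)/2 = (21200 + 3760)/2 = 12480 km.
At r₁ the circular-orbit speed is v₁ = √(μ/r₁) = 1.4231 km/s.
On the transfer ellipse at r₁, vis-viva gives v_a = √[μ(2/r₁ − 1/a_t)] = 0.78114 km/s.
First burn Δv₁ = |v_a − v₁| = 0.6420 km/s.
Circular speed at r₂: v₂ = √(μ/r₂) = 3.379 km/s.
Transfer-orbit speed at r₂: v_p = √[μ(2/r₂ − 1/a_t)] = 4.404 km/s.
Second burn Δv₂ = |v₂ − v_p| = 1.025 km/s.
Total Δv = Δv₁ + Δv₂ = 1.667 km/s.

Δv = 1670 m/s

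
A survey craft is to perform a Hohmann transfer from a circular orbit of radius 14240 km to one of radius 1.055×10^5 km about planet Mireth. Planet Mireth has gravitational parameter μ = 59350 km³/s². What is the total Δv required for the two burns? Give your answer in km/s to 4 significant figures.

Δv = 1.053 km/s

The Hohmann ellipse has a_t = (r₁ + r₂)/2 = 59870 km.
At r₁ the circular-orbit speed is v₁ = √(μ/r₁) = 2.0415 km/s.
Transfer-orbit speed at r₁ (vis-viva equation): v_p = √[μ(2/r₁ − 1/a_t)] = 2.7100 km/s.
First burn Δv₁ = |v_p − v₁| = 0.6685 km/s.
Circular speed at r₂: v₂ = √(μ/r₂) = 0.7500 km/s.
Transfer-orbit speed at r₂: v_a = √[μ(2/r₂ − 1/a_t)] = 0.3658 km/s.
Second burn Δv₂ = |v₂ − v_a| = 0.3842 km/s.
Total Δv = Δv₁ + Δv₂ = 1.053 km/s.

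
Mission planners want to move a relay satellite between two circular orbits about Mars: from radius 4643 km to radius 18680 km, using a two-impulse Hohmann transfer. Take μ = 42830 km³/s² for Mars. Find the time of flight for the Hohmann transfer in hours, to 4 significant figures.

t = 5.310 hours

Semi-major axis of the transfer orbit: a_t = (4643 + 18680)/2 = 11661.5 km.
Half the transfer-orbit period gives t = π√(a_t³/μ) = 19116 s.
Converting: 19116 s ÷ 3600 s/hour = 5.310 hours.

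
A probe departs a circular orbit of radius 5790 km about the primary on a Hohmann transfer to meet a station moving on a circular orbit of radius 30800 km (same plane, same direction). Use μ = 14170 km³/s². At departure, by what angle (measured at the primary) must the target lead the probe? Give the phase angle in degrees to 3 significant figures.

φ = 97.6°

The Hohmann ellipse has a_t = (r₁ + r₂)/2 = 18295 km.
Transfer time t = π√(a_t³/μ) = 65308 s.
Target angular speed ω₂ = √(μ/r₂³) = 2.2022×10^-5 rad/s.
Angle swept by the target during transfer: ω₂·t = 1.4382 rad = 82.40°.
The probe traverses 180° on the transfer ellipse, so the target must lead by 180° − 82.40° = 97.6°.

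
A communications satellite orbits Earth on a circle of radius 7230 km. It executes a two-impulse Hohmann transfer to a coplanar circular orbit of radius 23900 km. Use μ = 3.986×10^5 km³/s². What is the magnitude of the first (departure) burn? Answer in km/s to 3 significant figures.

Δv₁ = 1.78 km/s

Semi-major axis of the transfer orbit: a_t = (7230 + 23900)/2 = 15565 km.
On the circular orbit at r = 7230 km, v_c = √(μ/r) = 7.425 km/s.
Vis-viva on the transfer ellipse at r = 7230 km gives v_t = √[μ(2/r − 1/a_t)] = 9.201 km/s.
Δv₁ = |v_t − v_c| = |9.201 − 7.425| = 1.776 km/s.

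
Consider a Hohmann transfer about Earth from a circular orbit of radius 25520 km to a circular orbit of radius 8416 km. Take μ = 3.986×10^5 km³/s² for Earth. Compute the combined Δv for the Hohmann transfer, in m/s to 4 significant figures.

The Hohmann ellipse has a_t = (r₁ + r₂)/2 = 16968 km.
At r₁ the circular-orbit speed is v₁ = √(μ/r₁) = 3.952 km/s.
Transfer-orbit speed at r₁ (vis-viva equation): v_a = √[μ(2/r₁ − 1/a_t)] = 2.783 km/s.
First burn Δv₁ = |v_a − v₁| = 1.169 km/s.
Circular speed at r₂: v₂ = √(μ/r₂) = 6.882 km/s.
Transfer-orbit speed at r₂: v_p = √[μ(2/r₂ − 1/a_t)] = 8.440 km/s.
Second burn Δv₂ = |v₂ − v_p| = 1.558 km/s.
Δv = Δv₁ + Δv₂ = 1.169 + 1.558 = 2.727 km/s.

Δv = 2727 m/s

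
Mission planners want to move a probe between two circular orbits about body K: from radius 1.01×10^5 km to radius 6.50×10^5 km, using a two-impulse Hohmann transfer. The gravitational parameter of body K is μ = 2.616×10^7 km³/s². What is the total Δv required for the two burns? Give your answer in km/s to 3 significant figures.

Δv = 8.13 km/s

The Hohmann ellipse has a_t = (r₁ + r₂)/2 = 3.755×10^5 km.
Circular speed at r₁: v₁ = √(μ/r₁) = √(2.616×10^7/1.010×10^5) = 16.09378 km/s.
Transfer-orbit speed at r₁ (vis-viva equation): v_p = √[μ(2/r₁ − 1/a_t)] = 21.17434 km/s.
First burn Δv₁ = |v_p − v₁| = 5.0806 km/s.
At r₂, v₂ = √(μ/r₂) = 6.3440 km/s.
Transfer-orbit speed at r₂: v_a = √[μ(2/r₂ − 1/a_t)] = 3.2902 km/s.
Second burn Δv₂ = |v₂ − v_a| = 3.0538 km/s.
Total Δv = Δv₁ + Δv₂ = 8.134 km/s.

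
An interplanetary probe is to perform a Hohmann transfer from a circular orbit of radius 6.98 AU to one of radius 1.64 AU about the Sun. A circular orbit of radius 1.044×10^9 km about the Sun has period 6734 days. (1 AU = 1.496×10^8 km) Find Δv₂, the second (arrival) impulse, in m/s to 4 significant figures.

From Kepler's third law T² = 4π²r³/μ at r = 1.044×10^9 km, T = 6734 days = 6734 × 86400 s = 5.818176×10^8 s: μ = 4π²r³/T² = 1.32705×10^11 km³/s².
In km: r₁ = 6.98 × 1.496×10^8 = 1.044208×10^9 km; r₂ = 1.64 × 1.496×10^8 = 2.45344×10^8 km.
Transfer-ellipse semi-major axis a_t = (r₁ + r₂)/2 = (1.044208×10^9 + 2.45344×10^8)/2 = 6.44776×10^8 km.
On the circular orbit at r = 2.45344×10^8 km, v_c = √(μ/r) = 23.26 km/s.
Transfer-orbit speed at the same r (vis-viva, a = a_t): v_t = √[μ(2/r − 1/a_t)] = 29.60 km/s.
Δv₂ = |v_t − v_c| = |29.60 − 23.26| = 6.340 km/s.

Δv₂ = 6340 m/s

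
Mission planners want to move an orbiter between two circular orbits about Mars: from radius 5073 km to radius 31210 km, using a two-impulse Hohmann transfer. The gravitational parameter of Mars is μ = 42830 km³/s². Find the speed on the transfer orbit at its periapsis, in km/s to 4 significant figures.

The Hohmann ellipse has a_t = (r₁ + r₂)/2 = 18141.5 km.
The periapsis of the transfer ellipse is at r = 5073 km.
From the vis-viva equation, v = √[μ(2/r − 1/a_t)] = 3.811 km/s.

v = 3.811 km/s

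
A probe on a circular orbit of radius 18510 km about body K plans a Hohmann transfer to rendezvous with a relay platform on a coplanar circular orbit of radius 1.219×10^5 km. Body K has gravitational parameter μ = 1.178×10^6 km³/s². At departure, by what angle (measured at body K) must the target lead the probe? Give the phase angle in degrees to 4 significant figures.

φ = 101.3°

Semi-major axis of the transfer orbit: a_t = (18510 + 1.219×10^5)/2 = 70205 km.
Transfer time t = π√(a_t³/μ) = 53840 s.
The target's mean motion on its circular orbit is ω₂ = √(μ/r₂³) = 2.550×10^-5 rad/s.
Angle swept by the target during transfer: ω₂·t = 1.373 rad = 78.67°.
The probe traverses 180° on the transfer ellipse, so the target must lead by 180° − 78.67° = 101.3°.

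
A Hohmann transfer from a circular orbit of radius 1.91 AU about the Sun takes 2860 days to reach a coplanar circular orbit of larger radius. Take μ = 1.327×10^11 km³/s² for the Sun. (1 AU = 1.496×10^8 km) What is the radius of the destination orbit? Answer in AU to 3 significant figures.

r₂ = 10.6 AU

In km: r₁ = 1.91 × 1.496×10^8 = 2.85736×10^8 km.
Transfer time t = 2860 days = 2.47104×10^8 s, and t = π√(a_t³/μ).
So a_t = (μ t²/π²)^(1/3) = (1.327×10^11 × (2.47104×10^8)² / π²)^(1/3) = 9.3636×10^8 km.
Since a_t = (r₁ + r₂)/2, r₂ = 2a_t − r₁ = 2×9.3636×10^8 − 2.85736×10^8 = 1.586984×10^9 km.
In AU: r₂ = 1.586984×10^9 / 1.496×10^8 = 10.6 AU.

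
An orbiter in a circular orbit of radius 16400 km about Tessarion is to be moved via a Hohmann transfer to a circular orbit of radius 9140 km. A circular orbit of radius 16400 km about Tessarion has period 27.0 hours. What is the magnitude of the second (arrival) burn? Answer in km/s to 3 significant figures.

From Kepler's third law T² = 4π²r³/μ at r = 16400 km, T = 27.0 hours = 27.0 × 3600 s = 97200 s: μ = 4π²r³/T² = 18431.4 km³/s².
The Hohmann ellipse has a_t = (r₁ + r₂)/2 = 12770 km.
Circular speed at r = 9140 km: v_c = √(μ/r) = 1.4201 km/s.
Vis-viva on the transfer ellipse at r = 9140 km gives v_t = √[μ(2/r − 1/a_t)] = 1.6093 km/s.
Δv₂ = |v_t − v_c| = |1.6093 − 1.4201| = 0.1892 km/s.

Δv₂ = 0.189 km/s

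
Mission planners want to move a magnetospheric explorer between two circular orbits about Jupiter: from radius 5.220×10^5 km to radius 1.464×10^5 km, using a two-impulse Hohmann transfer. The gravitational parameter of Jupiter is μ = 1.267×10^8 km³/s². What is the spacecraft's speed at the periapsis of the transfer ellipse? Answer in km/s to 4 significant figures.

The Hohmann ellipse has a_t = (r₁ + r₂)/2 = 3.342×10^5 km.
At periapsis, r = 1.464×10^5 km.
Vis-viva: v = √[μ(2/r − 1/a_t)] = √[1.267×10^8 × (2/1.464×10^5 − 1/3.342×10^5)] = 36.77 km/s.

v = 36.77 km/s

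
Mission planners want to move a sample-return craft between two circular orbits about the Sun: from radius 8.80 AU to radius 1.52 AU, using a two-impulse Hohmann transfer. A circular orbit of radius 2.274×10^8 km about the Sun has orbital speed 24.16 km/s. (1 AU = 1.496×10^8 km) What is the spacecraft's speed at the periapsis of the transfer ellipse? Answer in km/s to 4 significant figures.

From the circular-orbit relation v² = μ/r at r = 2.274×10^8 km: μ = v²r = (24.16)² × 2.274×10^8 = 1.32735×10^11 km³/s².
In km: r₁ = 8.80 × 1.496×10^8 = 1.31648×10^9 km; r₂ = 1.52 × 1.496×10^8 = 2.27392×10^8 km.
Semi-major axis of the transfer orbit: a_t = (1.31648×10^9 + 2.27392×10^8)/2 = 7.71936×10^8 km.
At periapsis, r = 2.27392×10^8 km.
Vis-viva: v = √[μ(2/r − 1/a_t)] = √[1.32735×10^11 × (2/2.27392×10^8 − 1/7.71936×10^8)] = 31.55 km/s.

v = 31.55 km/s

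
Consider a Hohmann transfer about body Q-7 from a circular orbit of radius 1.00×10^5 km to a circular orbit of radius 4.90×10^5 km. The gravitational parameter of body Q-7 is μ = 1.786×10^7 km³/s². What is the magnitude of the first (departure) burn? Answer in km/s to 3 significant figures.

Δv₁ = 3.86 km/s

Semi-major axis of the transfer orbit: a_t = (1.000×10^5 + 4.900×10^5)/2 = 2.950×10^5 km.
On the circular orbit at r = 1.000×10^5 km, v_c = √(μ/r) = 13.36 km/s.
Vis-viva on the transfer ellipse at r = 1.000×10^5 km gives v_t = √[μ(2/r − 1/a_t)] = 17.22 km/s.
Δv₁ = |v_t − v_c| = |17.22 − 13.36| = 3.860 km/s.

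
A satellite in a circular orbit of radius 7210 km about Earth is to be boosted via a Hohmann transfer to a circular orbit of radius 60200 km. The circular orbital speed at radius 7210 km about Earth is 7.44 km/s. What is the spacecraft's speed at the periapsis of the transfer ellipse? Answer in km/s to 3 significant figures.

v = 9.94 km/s

From the circular-orbit relation v² = μ/r at r = 7210 km: μ = v²r = (7.44)² × 7210 = 3.99099×10^5 km³/s².
Transfer-ellipse semi-major axis a_t = (r₁ + r₂)/2 = (7210 + 60200)/2 = 33705 km.
At periapsis, r = 7210 km.
Vis-viva: v = √[μ(2/r − 1/a_t)] = √[3.99099×10^5 × (2/7210 − 1/33705)] = 9.943 km/s.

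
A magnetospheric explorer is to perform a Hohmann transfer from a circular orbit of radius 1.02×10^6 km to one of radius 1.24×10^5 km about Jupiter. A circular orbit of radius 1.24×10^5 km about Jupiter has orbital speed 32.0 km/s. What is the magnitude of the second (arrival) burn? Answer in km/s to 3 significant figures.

Δv₂ = 10.7 km/s

From the circular-orbit relation v² = μ/r at r = 1.24×10^5 km: μ = v²r = (32.0)² × 1.24×10^5 = 1.26976×10^8 km³/s².
The Hohmann ellipse has a_t = (r₁ + r₂)/2 = 5.720×10^5 km.
On the circular orbit at r = 1.240×10^5 km, v_c = √(μ/r) = 32.00 km/s.
Vis-viva on the transfer ellipse at r = 1.240×10^5 km gives v_t = √[μ(2/r − 1/a_t)] = 42.73 km/s.
Δv₂ = |v_t − v_c| = |42.73 − 32.00| = 10.73 km/s.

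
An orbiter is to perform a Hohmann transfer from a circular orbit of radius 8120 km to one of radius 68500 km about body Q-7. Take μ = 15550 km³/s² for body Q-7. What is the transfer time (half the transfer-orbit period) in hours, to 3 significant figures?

t = 52.5 hours

Transfer-ellipse semi-major axis a_t = (r₁ + r₂)/2 = (8120 + 68500)/2 = 38310 km.
By Kepler's third law the transfer-orbit period is T = 2π√(a_t³/μ), so t = T/2 = 1.889×10^5 s.
Converting: 1.889×10^5 s ÷ 3600 s/hour = 52.5 hours.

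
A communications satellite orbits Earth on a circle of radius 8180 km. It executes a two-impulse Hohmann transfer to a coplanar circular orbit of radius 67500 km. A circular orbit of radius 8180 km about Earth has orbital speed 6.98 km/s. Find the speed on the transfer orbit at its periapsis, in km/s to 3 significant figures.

From the circular-orbit relation v² = μ/r at r = 8180 km: μ = v²r = (6.98)² × 8180 = 3.98533×10^5 km³/s².
Transfer-ellipse semi-major axis a_t = (r₁ + r₂)/2 = (8180 + 67500)/2 = 37840 km.
At periapsis, r = 8180 km.
Applying v² = μ(2/r − 1/a_t): v = 9.322 km/s.

v = 9.32 km/s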